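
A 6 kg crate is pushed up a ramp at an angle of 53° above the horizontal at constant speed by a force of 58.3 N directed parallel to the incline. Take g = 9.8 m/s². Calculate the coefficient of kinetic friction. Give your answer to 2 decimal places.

0.32

At constant speed ΣF = 0 along the incline. The applied 58.3 N acts up the slope; the weight component mg sin 53° = 46.960 N and kinetic friction μN both act down the slope.
So 58.3 = 46.960 + μ × 35.387, giving μ = (58.3 − 46.960) / 35.387 = 0.3205.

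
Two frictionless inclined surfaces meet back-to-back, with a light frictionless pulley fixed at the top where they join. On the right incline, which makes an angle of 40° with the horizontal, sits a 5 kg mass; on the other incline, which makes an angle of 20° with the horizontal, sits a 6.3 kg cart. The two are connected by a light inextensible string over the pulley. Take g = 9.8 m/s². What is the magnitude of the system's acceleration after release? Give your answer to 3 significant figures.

0.919 m/s²

Resolve each weight along its own incline: the 5 kg mass has component 5 × 9.8 × sin 40° = 31.497 N down its slope, and the 6.3 kg mass has 6.3 × 9.8 × sin 20° = 21.116 N down its slope.
The 5 kg side's 31.497 N exceeds the other side's 21.116 N, so that mass slides down and the 6.3 kg mass slides up. Taking that direction as positive, Newton's second law for the whole system gives 31.497 − 21.116 = (5 + 6.3) a, so a = 10.381 / 11.3 = 0.9187 m/s².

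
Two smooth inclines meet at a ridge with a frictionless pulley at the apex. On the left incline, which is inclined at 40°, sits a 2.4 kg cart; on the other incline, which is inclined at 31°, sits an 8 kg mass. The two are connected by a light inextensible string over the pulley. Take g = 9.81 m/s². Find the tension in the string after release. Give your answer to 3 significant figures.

21.0 N

Resolve each weight along its own incline: the 2.4 kg mass has component 2.4 × 9.81 × sin 40° = 15.134 N down its slope, and the 8 kg mass has 8 × 9.81 × sin 31° = 40.420 N down its slope.
The 8 kg side's 40.420 N exceeds the other side's 15.134 N, so that mass slides down and the 2.4 kg mass slides up. Taking that direction as positive, Newton's second law for the whole system gives 40.420 − 15.134 = (2.4 + 8) a, so a = 25.286 / 10.4 = 2.4313 m/s².
For the 2.4 kg mass (up-slope positive): T − 15.134 = 2.4 × 2.4313, so T = 20.969 N.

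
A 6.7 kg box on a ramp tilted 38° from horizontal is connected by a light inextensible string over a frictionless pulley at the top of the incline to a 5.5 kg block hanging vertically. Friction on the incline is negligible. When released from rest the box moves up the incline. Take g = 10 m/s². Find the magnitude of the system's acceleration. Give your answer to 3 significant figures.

For the box on the incline: the weight component along the slope is m₁g sin 38° = 6.7 × 10 × 0.6157 = 41.252 N and the normal force is N = m₁g cos 38° = 52.797 N.
Newton's second law for the box (up-slope positive): T − 41.252 = 6.7 a. For the hanging block (downward positive): 5.5 × 10 − T = 5.5 a.
Adding the two equations eliminates T: 13.748 = 12.2 a, so a = 1.1269 m/s².

1.13 m/s²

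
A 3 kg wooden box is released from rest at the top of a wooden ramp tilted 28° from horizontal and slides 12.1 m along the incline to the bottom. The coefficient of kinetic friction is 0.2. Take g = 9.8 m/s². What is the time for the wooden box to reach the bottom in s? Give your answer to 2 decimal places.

2.90 s

The weight component along the incline is mg sin 28° = 13.802 N and the normal force is N = mg cos 28° = 25.959 N.
Friction up the slope is f = μN = 0.2 × 25.959 = 5.192 N, so the net downslope force is 13.802 − 5.192 = 8.610 N and a = 8.610 / 3 = 2.8700 m/s².
Starting from rest, L = ½at², so t = √(2L/a) = √(2 × 12.1 / 2.8700) = 2.9038 s.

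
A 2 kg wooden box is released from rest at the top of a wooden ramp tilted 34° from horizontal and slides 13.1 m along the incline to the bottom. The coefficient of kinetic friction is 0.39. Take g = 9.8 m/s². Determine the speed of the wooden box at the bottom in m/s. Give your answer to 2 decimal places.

7.78 m/s

The weight component along the incline is mg sin 34° = 10.960 N and the normal force is N = mg cos 34° = 16.249 N.
Friction up the slope is f = μN = 0.39 × 16.249 = 6.337 N, so the net downslope force is 10.960 − 6.337 = 4.623 N and a = 4.623 / 2 = 2.3115 m/s².
Starting from rest over a distance of 13.1 m, v² = 2aL = 2 × 2.3115 × 13.1 = 60.5613, so v = 7.7821 m/s.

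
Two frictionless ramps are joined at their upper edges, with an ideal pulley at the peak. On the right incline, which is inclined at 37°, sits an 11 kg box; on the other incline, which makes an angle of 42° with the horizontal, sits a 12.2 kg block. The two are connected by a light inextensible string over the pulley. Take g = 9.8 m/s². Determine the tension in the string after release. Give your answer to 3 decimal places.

72.047 N

Resolve each weight along its own incline: the 11 kg mass has component 11 × 9.8 × sin 37° = 64.876 N down its slope, and the 12.2 kg mass has 12.2 × 9.8 × sin 42° = 80.001 N down its slope.
The 12.2 kg side's 80.001 N exceeds the other side's 64.876 N, so that mass slides down and the 11 kg mass slides up. Taking that direction as positive, Newton's second law for the whole system gives 80.001 − 64.876 = (11 + 12.2) a, so a = 15.125 / 23.2 = 0.6519 m/s².
For the 11 kg mass (up-slope positive): T − 64.876 = 11 × 0.6519, so T = 72.047 N.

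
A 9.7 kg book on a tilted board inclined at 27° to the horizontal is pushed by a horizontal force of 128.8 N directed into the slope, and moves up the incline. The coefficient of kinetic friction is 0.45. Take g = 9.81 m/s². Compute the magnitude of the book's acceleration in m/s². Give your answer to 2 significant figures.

0.73 m/s²

The horizontal push has components F cos 27° = 128.8 × 0.8910 = 114.761 N up the incline and F sin 27° = 128.8 × 0.4540 = 58.475 N pressing into the surface.
The normal force is therefore N = mg cos 27° + F sin 27° = 84.785 + 58.475 = 143.260 N, and kinetic friction down the slope is μN = 0.45 × 143.260 = 64.467 N.
Along the incline: F cos 27° − mg sin 27° − μN = ma, so 114.761 − 43.201 − 64.467 = 9.7 a, giving a = 0.7312 m/s².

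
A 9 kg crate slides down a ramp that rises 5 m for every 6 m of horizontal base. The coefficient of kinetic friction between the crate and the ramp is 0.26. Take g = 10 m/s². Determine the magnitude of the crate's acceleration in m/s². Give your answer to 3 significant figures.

4.40 m/s²

Resolving the weight along the incline: the component pulling the crate down the slope is mg sin 39.81° = 9 × 10 × 0.6402 = 57.618 N, and the normal force is N = mg cos 39.81° = 9 × 10 × 0.7682 = 69.138 N.
Kinetic friction acts up the slope with magnitude f = μN = 0.26 × 69.138 = 17.976 N.
Net force along the incline is 57.618 − 17.976 = 39.642 N, so a = 39.642 / 9 = 4.4047 m/s².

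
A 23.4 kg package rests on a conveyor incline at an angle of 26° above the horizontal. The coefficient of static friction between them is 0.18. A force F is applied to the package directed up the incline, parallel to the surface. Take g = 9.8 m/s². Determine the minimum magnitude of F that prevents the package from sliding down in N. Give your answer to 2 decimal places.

63.43 N

The normal force is N = mg cos 26° = 206.111 N. With F at its minimum the package is on the verge of sliding down, so static friction is at its maximum μ_s N = 0.18 × 206.111 = 37.100 N and acts up the slope.
Equilibrium along the incline: F + μ_s N = mg sin 26°, so F = 100.527 − 37.100 = 63.427 N.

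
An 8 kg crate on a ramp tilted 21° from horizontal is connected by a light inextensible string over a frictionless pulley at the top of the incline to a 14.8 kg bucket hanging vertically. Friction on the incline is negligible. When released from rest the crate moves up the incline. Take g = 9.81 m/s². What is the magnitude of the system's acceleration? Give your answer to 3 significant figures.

For the crate on the incline: the weight component along the slope is m₁g sin 21° = 8 × 9.81 × 0.3584 = 28.127 N and the normal force is N = m₁g cos 21° = 73.267 N.
Newton's second law for the crate (up-slope positive): T − 28.127 = 8 a. For the hanging bucket (downward positive): 14.8 × 9.81 − T = 14.8 a.
Adding the two equations eliminates T: 117.061 = 22.8 a, so a = 5.1343 m/s².

5.13 m/s²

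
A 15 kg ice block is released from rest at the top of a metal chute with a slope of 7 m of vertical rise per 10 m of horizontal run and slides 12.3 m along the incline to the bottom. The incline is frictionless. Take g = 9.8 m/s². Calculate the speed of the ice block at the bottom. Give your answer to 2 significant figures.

The weight component along the incline is mg sin 34.99° = 84.299 N and the normal force is N = mg cos 34.99° = 120.427 N.
With no friction, a = g sin 34.99° = 5.6199 m/s².
Starting from rest over a distance of 12.3 m, v² = 2aL = 2 × 5.6199 × 12.3 = 138.2495, so v = 11.7580 m/s.

12 m/s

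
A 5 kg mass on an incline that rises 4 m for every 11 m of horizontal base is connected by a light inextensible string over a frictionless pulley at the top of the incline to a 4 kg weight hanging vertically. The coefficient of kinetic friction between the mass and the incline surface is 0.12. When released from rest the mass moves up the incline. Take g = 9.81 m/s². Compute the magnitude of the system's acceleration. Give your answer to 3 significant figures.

For the mass on the incline: the weight component along the slope is m₁g sin 19.98° = 5 × 9.81 × 0.3417 = 16.760 N and the normal force is N = m₁g cos 19.98° = 46.097 N.
Kinetic friction opposes the mass's motion up the incline: f = μN = 0.12 × 46.097 = 5.532 N acting down the slope.
Newton's second law for the mass (up-slope positive): T − 16.760 − 5.532 = 5 a. For the hanging weight (downward positive): 4 × 9.81 − T = 4 a.
Adding the two equations eliminates T: 16.948 = 9 a, so a = 1.8831 m/s².

1.88 m/s²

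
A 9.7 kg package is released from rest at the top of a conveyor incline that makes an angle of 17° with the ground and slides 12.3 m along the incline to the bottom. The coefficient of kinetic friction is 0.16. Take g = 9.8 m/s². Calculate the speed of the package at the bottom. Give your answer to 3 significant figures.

The weight component along the incline is mg sin 17° = 27.793 N and the normal force is N = mg cos 17° = 90.906 N.
Friction up the slope is f = μN = 0.16 × 90.906 = 14.545 N, so the net downslope force is 27.793 − 14.545 = 13.248 N and a = 13.248 / 9.7 = 1.3658 m/s².
Starting from rest over a distance of 12.3 m, v² = 2aL = 2 × 1.3658 × 12.3 = 33.5987, so v = 5.7964 m/s.

5.80 m/s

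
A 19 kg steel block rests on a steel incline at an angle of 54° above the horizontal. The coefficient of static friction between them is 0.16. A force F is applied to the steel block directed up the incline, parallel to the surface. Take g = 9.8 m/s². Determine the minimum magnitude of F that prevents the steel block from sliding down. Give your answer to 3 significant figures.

133 N

The normal force is N = mg cos 54° = 109.446 N. With F at its minimum the steel block is on the verge of sliding down, so static friction is at its maximum μ_s N = 0.16 × 109.446 = 17.511 N and acts up the slope.
Equilibrium along the incline: F + μ_s N = mg sin 54°, so F = 150.639 − 17.511 = 133.128 N.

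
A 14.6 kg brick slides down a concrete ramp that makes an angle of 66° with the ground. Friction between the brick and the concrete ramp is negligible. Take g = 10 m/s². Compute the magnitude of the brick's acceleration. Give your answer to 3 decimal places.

Resolving the weight along the incline: the component pulling the brick down the slope is mg sin 66° = 14.6 × 10 × 0.9135 = 133.371 N, and the normal force is N = mg cos 66° = 14.6 × 10 × 0.4067 = 59.378 N.
With no friction the net force along the incline is 133.371 N, so a = g sin 66° = 133.371 / 14.6 = 9.1350 m/s².

9.135 m/s²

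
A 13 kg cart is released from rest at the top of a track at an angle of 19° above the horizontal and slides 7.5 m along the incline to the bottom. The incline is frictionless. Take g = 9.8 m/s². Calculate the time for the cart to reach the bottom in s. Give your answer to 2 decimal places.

The weight component along the incline is mg sin 19° = 41.477 N and the normal force is N = mg cos 19° = 120.459 N.
With no friction, a = g sin 19° = 3.1906 m/s².
Starting from rest, L = ½at², so t = √(2L/a) = √(2 × 7.5 / 3.1906) = 2.1683 s.

2.17 s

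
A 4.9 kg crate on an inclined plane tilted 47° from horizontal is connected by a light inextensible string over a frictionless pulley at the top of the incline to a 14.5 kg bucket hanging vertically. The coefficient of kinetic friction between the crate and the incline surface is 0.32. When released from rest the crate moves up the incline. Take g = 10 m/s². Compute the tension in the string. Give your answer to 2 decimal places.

71.40 N

For the crate on the incline: the weight component along the slope is m₁g sin 47° = 4.9 × 10 × 0.7314 = 35.839 N and the normal force is N = m₁g cos 47° = 33.418 N.
Kinetic friction opposes the crate's motion up the incline: f = μN = 0.32 × 33.418 = 10.694 N acting down the slope.
Newton's second law for the crate (up-slope positive): T − 35.839 − 10.694 = 4.9 a. For the hanging bucket (downward positive): 14.5 × 10 − T = 14.5 a.
Adding the two equations eliminates T: 98.467 = 19.4 a, so a = 5.0756 m/s².
Then from the hanging bucket's equation, T = 14.5 × (10 − 5.0756) = 71.404 N.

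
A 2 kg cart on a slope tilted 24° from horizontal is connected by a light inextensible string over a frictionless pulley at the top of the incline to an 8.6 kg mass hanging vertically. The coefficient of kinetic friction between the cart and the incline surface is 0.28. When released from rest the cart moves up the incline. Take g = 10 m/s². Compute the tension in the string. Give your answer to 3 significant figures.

For the cart on the incline: the weight component along the slope is m₁g sin 24° = 2 × 10 × 0.4067 = 8.134 N and the normal force is N = m₁g cos 24° = 18.271 N.
Kinetic friction opposes the cart's motion up the incline: f = μN = 0.28 × 18.271 = 5.116 N acting down the slope.
Newton's second law for the cart (up-slope positive): T − 8.134 − 5.116 = 2 a. For the hanging mass (downward positive): 8.6 × 10 − T = 8.6 a.
Adding the two equations eliminates T: 72.750 = 10.6 a, so a = 6.8632 m/s².
Then from the hanging mass's equation, T = 8.6 × (10 − 6.8632) = 26.976 N.

27.0 N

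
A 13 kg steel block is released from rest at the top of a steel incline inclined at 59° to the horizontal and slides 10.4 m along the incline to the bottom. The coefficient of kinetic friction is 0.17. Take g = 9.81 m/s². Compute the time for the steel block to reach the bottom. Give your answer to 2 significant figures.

The weight component along the incline is mg sin 59° = 109.315 N and the normal force is N = mg cos 59° = 65.683 N.
Friction up the slope is f = μN = 0.17 × 65.683 = 11.166 N, so the net downslope force is 109.315 − 11.166 = 98.149 N and a = 98.149 / 13 = 7.5499 m/s².
Starting from rest, L = ½at², so t = √(2L/a) = √(2 × 10.4 / 7.5499) = 1.6598 s.

1.7 s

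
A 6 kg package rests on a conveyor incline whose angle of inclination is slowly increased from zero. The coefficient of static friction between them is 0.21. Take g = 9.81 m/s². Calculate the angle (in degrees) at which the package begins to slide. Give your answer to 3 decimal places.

At the threshold of sliding, static friction is at its maximum μ_s N and exactly balances the weight component along the incline: mg sin θ = μ_s mg cos θ.
Hence tan θ = μ_s = 0.21, so θ = arctan(0.21) = 11.8598°.

11.860°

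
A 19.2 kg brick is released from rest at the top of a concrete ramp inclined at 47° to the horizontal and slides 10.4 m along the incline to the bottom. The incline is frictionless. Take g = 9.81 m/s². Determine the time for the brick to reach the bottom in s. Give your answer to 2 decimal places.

1.70 s

The weight component along the incline is mg sin 47° = 137.752 N and the normal force is N = mg cos 47° = 128.456 N.
With no friction, a = g sin 47° = 7.1746 m/s².
Starting from rest, L = ½at², so t = √(2L/a) = √(2 × 10.4 / 7.1746) = 1.7027 s.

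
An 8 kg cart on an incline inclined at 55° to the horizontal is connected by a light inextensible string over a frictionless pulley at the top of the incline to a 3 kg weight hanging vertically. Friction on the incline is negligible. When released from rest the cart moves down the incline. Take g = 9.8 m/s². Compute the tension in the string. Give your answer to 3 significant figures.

For the cart on the incline: the weight component along the slope is m₁g sin 55° = 8 × 9.8 × 0.8192 = 64.225 N and the normal force is N = m₁g cos 55° = 44.968 N.
Newton's second law for the cart (down-slope positive): 64.225 − T = 8 a. For the hanging weight (upward positive): T − 3 × 9.8 = 3 a.
Adding the two equations eliminates T: 34.825 = 11 a, so a = 3.1659 m/s².
Then from the hanging weight's equation, T = 3 × (9.8 + 3.1659) = 38.898 N.

38.9 N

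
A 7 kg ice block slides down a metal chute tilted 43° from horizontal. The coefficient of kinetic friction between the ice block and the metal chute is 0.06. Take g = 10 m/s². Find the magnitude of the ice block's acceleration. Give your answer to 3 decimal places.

Resolving the weight along the incline: the component pulling the ice block down the slope is mg sin 43° = 7 × 10 × 0.6820 = 47.740 N, and the normal force is N = mg cos 43° = 7 × 10 × 0.7314 = 51.198 N.
Kinetic friction acts up the slope with magnitude f = μN = 0.06 × 51.198 = 3.072 N.
Net force along the incline is 47.740 − 3.072 = 44.668 N, so a = 44.668 / 7 = 6.3811 m/s².

6.381 m/s²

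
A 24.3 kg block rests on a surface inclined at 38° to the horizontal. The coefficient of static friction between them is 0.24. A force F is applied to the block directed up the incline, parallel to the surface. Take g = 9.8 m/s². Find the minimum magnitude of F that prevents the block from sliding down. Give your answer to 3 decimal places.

101.576 N

The normal force is N = mg cos 38° = 187.657 N. With F at its minimum the block is on the verge of sliding down, so static friction is at its maximum μ_s N = 0.24 × 187.657 = 45.038 N and acts up the slope.
Equilibrium along the incline: F + μ_s N = mg sin 38°, so F = 146.614 − 45.038 = 101.576 N.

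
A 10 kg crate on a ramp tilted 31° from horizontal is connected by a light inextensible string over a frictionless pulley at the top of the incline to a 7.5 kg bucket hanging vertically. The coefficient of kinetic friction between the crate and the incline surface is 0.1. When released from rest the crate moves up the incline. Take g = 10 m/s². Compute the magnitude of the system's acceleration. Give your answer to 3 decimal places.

For the crate on the incline: the weight component along the slope is m₁g sin 31° = 10 × 10 × 0.5150 = 51.500 N and the normal force is N = m₁g cos 31° = 85.717 N.
Kinetic friction opposes the crate's motion up the incline: f = μN = 0.1 × 85.717 = 8.572 N acting down the slope.
Newton's second law for the crate (up-slope positive): T − 51.500 − 8.572 = 10 a. For the hanging bucket (downward positive): 7.5 × 10 − T = 7.5 a.
Adding the two equations eliminates T: 14.928 = 17.5 a, so a = 0.8530 m/s².

0.853 m/s²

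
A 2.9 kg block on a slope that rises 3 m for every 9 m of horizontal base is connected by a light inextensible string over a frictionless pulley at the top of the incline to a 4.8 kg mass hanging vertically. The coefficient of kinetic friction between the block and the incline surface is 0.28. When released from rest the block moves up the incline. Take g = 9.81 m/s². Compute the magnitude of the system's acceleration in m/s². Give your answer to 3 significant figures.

For the block on the incline: the weight component along the slope is m₁g sin 18.43° = 2.9 × 9.81 × 0.3162 = 8.996 N and the normal force is N = m₁g cos 18.43° = 26.989 N.
Kinetic friction opposes the block's motion up the incline: f = μN = 0.28 × 26.989 = 7.557 N acting down the slope.
Newton's second law for the block (up-slope positive): T − 8.996 − 7.557 = 2.9 a. For the hanging mass (downward positive): 4.8 × 9.81 − T = 4.8 a.
Adding the two equations eliminates T: 30.535 = 7.7 a, so a = 3.9656 m/s².

3.97 m/s²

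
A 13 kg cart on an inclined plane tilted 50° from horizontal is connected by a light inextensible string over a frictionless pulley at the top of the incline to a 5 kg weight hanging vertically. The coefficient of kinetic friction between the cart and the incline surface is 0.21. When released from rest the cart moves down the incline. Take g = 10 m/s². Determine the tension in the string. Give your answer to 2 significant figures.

59 N

For the cart on the incline: the weight component along the slope is m₁g sin 50° = 13 × 10 × 0.7660 = 99.580 N and the normal force is N = m₁g cos 50° = 83.562 N.
Kinetic friction opposes the cart's motion down the incline: f = μN = 0.21 × 83.562 = 17.548 N acting up the slope.
Newton's second law for the cart (down-slope positive): 99.580 − 17.548 − T = 13 a. For the hanging weight (upward positive): T − 5 × 10 = 5 a.
Adding the two equations eliminates T: 32.032 = 18 a, so a = 1.7796 m/s².
Then from the hanging weight's equation, T = 5 × (10 + 1.7796) = 58.898 N.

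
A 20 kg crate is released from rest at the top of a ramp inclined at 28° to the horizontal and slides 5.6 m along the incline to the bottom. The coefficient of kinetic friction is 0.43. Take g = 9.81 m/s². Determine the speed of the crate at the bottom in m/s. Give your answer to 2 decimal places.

3.14 m/s

The weight component along the incline is mg sin 28° = 92.110 N and the normal force is N = mg cos 28° = 173.234 N.
Friction up the slope is f = μN = 0.43 × 173.234 = 74.491 N, so the net downslope force is 92.110 − 74.491 = 17.619 N and a = 17.619 / 20 = 0.8810 m/s².
Starting from rest over a distance of 5.6 m, v² = 2aL = 2 × 0.8810 × 5.6 = 9.8672, so v = 3.1412 m/s.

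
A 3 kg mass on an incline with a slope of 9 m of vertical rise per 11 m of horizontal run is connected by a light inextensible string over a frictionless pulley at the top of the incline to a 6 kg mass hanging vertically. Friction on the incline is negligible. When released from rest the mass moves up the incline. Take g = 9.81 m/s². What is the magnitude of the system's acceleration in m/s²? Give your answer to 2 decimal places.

For the mass on the incline: the weight component along the slope is m₁g sin 39.29° = 3 × 9.81 × 0.6332 = 18.635 N and the normal force is N = m₁g cos 39.29° = 22.778 N.
Newton's second law for the mass (up-slope positive): T − 18.635 = 3 a. For the hanging mass (downward positive): 6 × 9.81 − T = 6 a.
Adding the two equations eliminates T: 40.225 = 9 a, so a = 4.4694 m/s².

4.47 m/s²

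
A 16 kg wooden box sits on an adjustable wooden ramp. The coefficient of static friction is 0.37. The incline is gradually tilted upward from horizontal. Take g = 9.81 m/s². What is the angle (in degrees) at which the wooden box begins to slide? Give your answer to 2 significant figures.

At the threshold of sliding, static friction is at its maximum μ_s N and exactly balances the weight component along the incline: mg sin θ = μ_s mg cos θ.
Hence tan θ = μ_s = 0.37, so θ = arctan(0.37) = 20.3045°.

20°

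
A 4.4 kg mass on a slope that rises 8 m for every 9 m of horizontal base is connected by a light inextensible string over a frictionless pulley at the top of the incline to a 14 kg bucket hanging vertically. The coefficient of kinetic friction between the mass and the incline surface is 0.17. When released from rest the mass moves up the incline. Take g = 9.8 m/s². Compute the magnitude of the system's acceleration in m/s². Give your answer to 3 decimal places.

For the mass on the incline: the weight component along the slope is m₁g sin 41.63° = 4.4 × 9.8 × 0.6644 = 28.649 N and the normal force is N = m₁g cos 41.63° = 32.228 N.
Kinetic friction opposes the mass's motion up the incline: f = μN = 0.17 × 32.228 = 5.479 N acting down the slope.
Newton's second law for the mass (up-slope positive): T − 28.649 − 5.479 = 4.4 a. For the hanging bucket (downward positive): 14 × 9.8 − T = 14 a.
Adding the two equations eliminates T: 103.072 = 18.4 a, so a = 5.6017 m/s².

5.602 m/s²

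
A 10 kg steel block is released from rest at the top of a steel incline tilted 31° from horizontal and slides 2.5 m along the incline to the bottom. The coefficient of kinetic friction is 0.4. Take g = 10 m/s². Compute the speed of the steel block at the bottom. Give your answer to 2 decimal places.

2.93 m/s

The weight component along the incline is mg sin 31° = 51.504 N and the normal force is N = mg cos 31° = 85.717 N.
Friction up the slope is f = μN = 0.4 × 85.717 = 34.287 N, so the net downslope force is 51.504 − 34.287 = 17.217 N and a = 17.217 / 10 = 1.7217 m/s².
Starting from rest over a distance of 2.5 m, v² = 2aL = 2 × 1.7217 × 2.5 = 8.6085, so v = 2.9340 m/s.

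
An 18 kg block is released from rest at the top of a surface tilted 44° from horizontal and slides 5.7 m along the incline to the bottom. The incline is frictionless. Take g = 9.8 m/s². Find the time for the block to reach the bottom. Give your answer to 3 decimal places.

1.294 s

The weight component along the incline is mg sin 44° = 122.538 N and the normal force is N = mg cos 44° = 126.892 N.
With no friction, a = g sin 44° = 6.8077 m/s².
Starting from rest, L = ½at², so t = √(2L/a) = √(2 × 5.7 / 6.8077) = 1.2941 s.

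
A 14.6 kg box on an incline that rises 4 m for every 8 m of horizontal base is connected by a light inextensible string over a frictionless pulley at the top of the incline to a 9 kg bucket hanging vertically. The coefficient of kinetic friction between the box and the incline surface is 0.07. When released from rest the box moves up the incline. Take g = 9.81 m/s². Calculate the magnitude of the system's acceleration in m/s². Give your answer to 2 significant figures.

0.65 m/s²

For the box on the incline: the weight component along the slope is m₁g sin 26.57° = 14.6 × 9.81 × 0.4472 = 64.051 N and the normal force is N = m₁g cos 26.57° = 128.105 N.
Kinetic friction opposes the box's motion up the incline: f = μN = 0.07 × 128.105 = 8.967 N acting down the slope.
Newton's second law for the box (up-slope positive): T − 64.051 − 8.967 = 14.6 a. For the hanging bucket (downward positive): 9 × 9.81 − T = 9 a.
Adding the two equations eliminates T: 15.272 = 23.6 a, so a = 0.6471 m/s².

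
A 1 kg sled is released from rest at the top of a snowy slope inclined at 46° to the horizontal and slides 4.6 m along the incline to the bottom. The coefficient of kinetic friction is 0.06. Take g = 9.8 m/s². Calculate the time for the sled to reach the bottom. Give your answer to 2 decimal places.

1.18 s

The weight component along the incline is mg sin 46° = 7.050 N and the normal force is N = mg cos 46° = 6.808 N.
Friction up the slope is f = μN = 0.06 × 6.808 = 0.408 N, so the net downslope force is 7.050 − 0.408 = 6.642 N and a = 6.642 / 1 = 6.6420 m/s².
Starting from rest, L = ½at², so t = √(2L/a) = √(2 × 4.6 / 6.6420) = 1.1769 s.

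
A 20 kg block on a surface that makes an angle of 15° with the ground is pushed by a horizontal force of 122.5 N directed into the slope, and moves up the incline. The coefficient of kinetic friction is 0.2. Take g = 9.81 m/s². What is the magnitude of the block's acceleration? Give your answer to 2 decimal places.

The horizontal push has components F cos 15° = 122.5 × 0.9659 = 118.323 N up the incline and F sin 15° = 122.5 × 0.2588 = 31.703 N pressing into the surface.
The normal force is therefore N = mg cos 15° + F sin 15° = 189.510 + 31.703 = 221.213 N, and kinetic friction down the slope is μN = 0.2 × 221.213 = 44.243 N.
Along the incline: F cos 15° − mg sin 15° − μN = ma, so 118.323 − 50.777 − 44.243 = 20 a, giving a = 1.1651 m/s².

1.17 m/s²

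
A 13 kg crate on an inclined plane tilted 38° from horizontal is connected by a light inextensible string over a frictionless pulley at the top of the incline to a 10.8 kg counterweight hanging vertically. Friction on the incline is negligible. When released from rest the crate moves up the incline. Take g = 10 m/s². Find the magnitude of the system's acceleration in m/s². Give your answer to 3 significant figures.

For the crate on the incline: the weight component along the slope is m₁g sin 38° = 13 × 10 × 0.6157 = 80.041 N and the normal force is N = m₁g cos 38° = 102.441 N.
Newton's second law for the crate (up-slope positive): T − 80.041 = 13 a. For the hanging counterweight (downward positive): 10.8 × 10 − T = 10.8 a.
Adding the two equations eliminates T: 27.959 = 23.8 a, so a = 1.1747 m/s².

1.17 m/s²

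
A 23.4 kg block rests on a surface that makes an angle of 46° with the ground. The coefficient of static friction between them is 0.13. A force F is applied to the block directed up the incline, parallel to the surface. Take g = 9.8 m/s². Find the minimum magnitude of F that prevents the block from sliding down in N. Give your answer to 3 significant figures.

The normal force is N = mg cos 46° = 159.299 N. With F at its minimum the block is on the verge of sliding down, so static friction is at its maximum μ_s N = 0.13 × 159.299 = 20.709 N and acts up the slope.
Equilibrium along the incline: F + μ_s N = mg sin 46°, so F = 164.959 − 20.709 = 144.250 N.

144 N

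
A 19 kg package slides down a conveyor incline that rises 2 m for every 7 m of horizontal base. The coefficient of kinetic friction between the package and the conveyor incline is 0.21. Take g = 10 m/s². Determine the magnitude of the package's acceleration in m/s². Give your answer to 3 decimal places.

0.728 m/s²

Resolving the weight along the incline: the component pulling the package down the slope is mg sin 15.95° = 19 × 10 × 0.2747 = 52.193 N, and the normal force is N = mg cos 15.95° = 19 × 10 × 0.9615 = 182.685 N.
Kinetic friction acts up the slope with magnitude f = μN = 0.21 × 182.685 = 38.364 N.
Net force along the incline is 52.193 − 38.364 = 13.829 N, so a = 13.829 / 19 = 0.7278 m/s².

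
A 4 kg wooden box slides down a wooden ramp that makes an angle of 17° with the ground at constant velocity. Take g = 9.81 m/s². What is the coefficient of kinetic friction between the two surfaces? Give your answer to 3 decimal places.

At constant velocity the net force along the incline is zero: mg sin 17° = μ mg cos 17°.
So μ = tan 17° = 0.2924 / 0.9563 = 0.3058.

0.306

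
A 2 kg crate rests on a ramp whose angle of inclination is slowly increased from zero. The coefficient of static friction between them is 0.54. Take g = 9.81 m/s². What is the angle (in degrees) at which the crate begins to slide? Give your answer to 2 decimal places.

At the threshold of sliding, static friction is at its maximum μ_s N and exactly balances the weight component along the incline: mg sin θ = μ_s mg cos θ.
Hence tan θ = μ_s = 0.54, so θ = arctan(0.54) = 28.3690°.

28.37°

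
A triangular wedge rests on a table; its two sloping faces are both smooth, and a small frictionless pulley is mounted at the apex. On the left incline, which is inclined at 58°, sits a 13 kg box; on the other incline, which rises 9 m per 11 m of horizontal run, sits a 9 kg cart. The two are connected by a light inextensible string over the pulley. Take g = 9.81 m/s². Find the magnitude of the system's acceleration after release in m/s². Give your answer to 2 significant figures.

Resolve each weight along its own incline: the 13 kg mass has component 13 × 9.81 × sin 58° = 108.152 N down its slope, and the 9 kg mass has 9 × 9.81 × sin 39.29° = 55.909 N down its slope.
The 13 kg side's 108.152 N exceeds the other side's 55.909 N, so that mass slides down and the 9 kg mass slides up. Taking that direction as positive, Newton's second law for the whole system gives 108.152 − 55.909 = (13 + 9) a, so a = 52.243 / 22 = 2.3747 m/s².

2.4 m/s²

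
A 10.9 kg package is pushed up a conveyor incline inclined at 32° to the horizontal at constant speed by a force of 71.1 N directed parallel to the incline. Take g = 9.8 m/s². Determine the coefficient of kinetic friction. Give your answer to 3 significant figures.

0.160

At constant speed ΣF = 0 along the incline. The applied 71.1 N acts up the slope; the weight component mg sin 32° = 56.606 N and kinetic friction μN both act down the slope.
So 71.1 = 56.606 + μ × 90.588, giving μ = (71.1 − 56.606) / 90.588 = 0.1600.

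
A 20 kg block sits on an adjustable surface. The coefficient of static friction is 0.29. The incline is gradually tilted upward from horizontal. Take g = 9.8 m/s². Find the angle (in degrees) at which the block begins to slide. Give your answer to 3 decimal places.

16.172°

At the threshold of sliding, static friction is at its maximum μ_s N and exactly balances the weight component along the incline: mg sin θ = μ_s mg cos θ.
Hence tan θ = μ_s = 0.29, so θ = arctan(0.29) = 16.1722°.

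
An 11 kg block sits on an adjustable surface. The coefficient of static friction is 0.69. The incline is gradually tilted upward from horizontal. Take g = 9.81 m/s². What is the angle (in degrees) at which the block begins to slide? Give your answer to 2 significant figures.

35°

At the threshold of sliding, static friction is at its maximum μ_s N and exactly balances the weight component along the incline: mg sin θ = μ_s mg cos θ.
Hence tan θ = μ_s = 0.69, so θ = arctan(0.69) = 34.6057°.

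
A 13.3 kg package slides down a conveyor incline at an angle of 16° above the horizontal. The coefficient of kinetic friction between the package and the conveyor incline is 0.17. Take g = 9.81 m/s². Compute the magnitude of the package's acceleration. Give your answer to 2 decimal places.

Resolving the weight along the incline: the component pulling the package down the slope is mg sin 16° = 13.3 × 9.81 × 0.2756 = 35.958 N, and the normal force is N = mg cos 16° = 13.3 × 9.81 × 0.9613 = 125.424 N.
Kinetic friction acts up the slope with magnitude f = μN = 0.17 × 125.424 = 21.322 N.
Net force along the incline is 35.958 − 21.322 = 14.636 N, so a = 14.636 / 13.3 = 1.1005 m/s².

1.10 m/s²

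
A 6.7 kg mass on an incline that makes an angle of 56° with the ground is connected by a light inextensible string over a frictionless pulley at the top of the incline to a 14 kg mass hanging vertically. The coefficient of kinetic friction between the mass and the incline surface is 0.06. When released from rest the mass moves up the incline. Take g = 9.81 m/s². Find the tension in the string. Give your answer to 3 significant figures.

For the mass on the incline: the weight component along the slope is m₁g sin 56° = 6.7 × 9.81 × 0.8290 = 54.488 N and the normal force is N = m₁g cos 56° = 36.754 N.
Kinetic friction opposes the mass's motion up the incline: f = μN = 0.06 × 36.754 = 2.205 N acting down the slope.
Newton's second law for the mass (up-slope positive): T − 54.488 − 2.205 = 6.7 a. For the hanging mass (downward positive): 14 × 9.81 − T = 14 a.
Adding the two equations eliminates T: 80.647 = 20.7 a, so a = 3.8960 m/s².
Then from the hanging mass's equation, T = 14 × (9.81 − 3.8960) = 82.796 N.

82.8 N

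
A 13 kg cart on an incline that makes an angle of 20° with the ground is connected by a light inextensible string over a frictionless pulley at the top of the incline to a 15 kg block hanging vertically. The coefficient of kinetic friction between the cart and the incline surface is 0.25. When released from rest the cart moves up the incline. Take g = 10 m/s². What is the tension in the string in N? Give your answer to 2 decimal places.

For the cart on the incline: the weight component along the slope is m₁g sin 20° = 13 × 10 × 0.3420 = 44.460 N and the normal force is N = m₁g cos 20° = 122.160 N.
Kinetic friction opposes the cart's motion up the incline: f = μN = 0.25 × 122.160 = 30.540 N acting down the slope.
Newton's second law for the cart (up-slope positive): T − 44.460 − 30.540 = 13 a. For the hanging block (downward positive): 15 × 10 − T = 15 a.
Adding the two equations eliminates T: 75.000 = 28 a, so a = 2.6786 m/s².
Then from the hanging block's equation, T = 15 × (10 − 2.6786) = 109.821 N.

109.82 N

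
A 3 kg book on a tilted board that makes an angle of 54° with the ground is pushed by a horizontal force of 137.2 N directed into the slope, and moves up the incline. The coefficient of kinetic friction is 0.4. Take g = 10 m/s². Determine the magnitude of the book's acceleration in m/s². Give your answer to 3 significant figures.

1.64 m/s²

The horizontal push has components F cos 54° = 137.2 × 0.5878 = 80.646 N up the incline and F sin 54° = 137.2 × 0.8090 = 110.995 N pressing into the surface.
The normal force is therefore N = mg cos 54° + F sin 54° = 17.634 + 110.995 = 128.629 N, and kinetic friction down the slope is μN = 0.4 × 128.629 = 51.452 N.
Along the incline: F cos 54° − mg sin 54° − μN = ma, so 80.646 − 24.270 − 51.452 = 3 a, giving a = 1.6413 m/s².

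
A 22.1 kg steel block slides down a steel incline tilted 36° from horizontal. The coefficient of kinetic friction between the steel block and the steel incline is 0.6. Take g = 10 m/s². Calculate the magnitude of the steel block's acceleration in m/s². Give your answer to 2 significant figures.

1.0 m/s²

Resolving the weight along the incline: the component pulling the steel block down the slope is mg sin 36° = 22.1 × 10 × 0.5878 = 129.904 N, and the normal force is N = mg cos 36° = 22.1 × 10 × 0.8090 = 178.789 N.
Kinetic friction acts up the slope with magnitude f = μN = 0.6 × 178.789 = 107.273 N.
Net force along the incline is 129.904 − 107.273 = 22.631 N, so a = 22.631 / 22.1 = 1.0240 m/s².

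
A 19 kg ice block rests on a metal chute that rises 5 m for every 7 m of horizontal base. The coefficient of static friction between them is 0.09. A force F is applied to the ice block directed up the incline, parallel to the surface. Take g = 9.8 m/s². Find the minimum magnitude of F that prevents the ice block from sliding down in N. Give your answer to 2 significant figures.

95 N

The normal force is N = mg cos 35.54° = 151.517 N. With F at its minimum the ice block is on the verge of sliding down, so static friction is at its maximum μ_s N = 0.09 × 151.517 = 13.637 N and acts up the slope.
Equilibrium along the incline: F + μ_s N = mg sin 35.54°, so F = 108.227 − 13.637 = 94.590 N.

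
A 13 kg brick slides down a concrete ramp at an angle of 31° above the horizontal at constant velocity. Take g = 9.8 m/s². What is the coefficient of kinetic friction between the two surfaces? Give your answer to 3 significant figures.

0.601

At constant velocity the net force along the incline is zero: mg sin 31° = μ mg cos 31°.
So μ = tan 31° = 0.5150 / 0.8572 = 0.6008.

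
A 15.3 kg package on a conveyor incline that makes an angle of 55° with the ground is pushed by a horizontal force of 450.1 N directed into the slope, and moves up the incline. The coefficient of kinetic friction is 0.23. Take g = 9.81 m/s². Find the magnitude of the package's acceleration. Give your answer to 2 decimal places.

2.00 m/s²

The horizontal push has components F cos 55° = 450.1 × 0.5736 = 258.177 N up the incline and F sin 55° = 450.1 × 0.8192 = 368.722 N pressing into the surface.
The normal force is therefore N = mg cos 55° + F sin 55° = 86.093 + 368.722 = 454.815 N, and kinetic friction down the slope is μN = 0.23 × 454.815 = 104.607 N.
Along the incline: F cos 55° − mg sin 55° − μN = ma, so 258.177 − 122.956 − 104.607 = 15.3 a, giving a = 2.0009 m/s².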